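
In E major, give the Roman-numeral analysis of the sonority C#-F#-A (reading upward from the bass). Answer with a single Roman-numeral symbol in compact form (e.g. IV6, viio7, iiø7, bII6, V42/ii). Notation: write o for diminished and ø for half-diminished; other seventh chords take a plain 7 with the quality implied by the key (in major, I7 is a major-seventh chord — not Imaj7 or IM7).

Stacked in thirds the chord is F#-A-C#: a minor triad on F#.
In E major, F# is the supertonic; the diatonic minor triad there is ii.
With C# in the bass the chord is in second inversion, so the figured bass is 64.

ii64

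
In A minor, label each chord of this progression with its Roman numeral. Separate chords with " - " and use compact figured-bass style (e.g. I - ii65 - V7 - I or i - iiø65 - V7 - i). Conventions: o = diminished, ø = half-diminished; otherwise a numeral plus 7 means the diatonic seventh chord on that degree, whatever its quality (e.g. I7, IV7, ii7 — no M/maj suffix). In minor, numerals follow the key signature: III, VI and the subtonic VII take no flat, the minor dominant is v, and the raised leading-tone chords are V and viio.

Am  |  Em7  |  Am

i - v7 - i

Am has root A, degree 1 in A minor, so i.
Em7 has root E, degree 5 in A minor, so v7.
Am: minor triad on A = scale degree 1 → i.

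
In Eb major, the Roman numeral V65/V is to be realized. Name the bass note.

The applied chord V65/V is rooted on F: F-A-C-Eb.
The figure 65 means first inversion — the third is in the bass.

A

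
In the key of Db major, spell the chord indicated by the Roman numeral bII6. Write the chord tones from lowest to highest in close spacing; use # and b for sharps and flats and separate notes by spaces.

Gb Bbb Ebb

bII6 is the Neapolitan sixth — a major triad on the lowered second degree, here in its customary first inversion. In Db major that root is Ebb.
So the chord is Ebb-Gb-Bbb, a major triad.
With the 6 figure the chord is in first inversion; from the bass Gb upward in close position it reads Gb-Bbb-Ebb.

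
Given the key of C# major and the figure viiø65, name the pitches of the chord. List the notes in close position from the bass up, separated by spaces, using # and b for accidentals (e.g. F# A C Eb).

The numeral's case and figure indicate a half-diminished seventh chord. In C# major its root, the leading tone, is B#.
Stacking thirds from B# gives B#-D#-F#-A#.
With the 65 figure the chord is in first inversion; from the bass D# upward in close position it reads D#-F#-A#-B#.

D# F# A# B#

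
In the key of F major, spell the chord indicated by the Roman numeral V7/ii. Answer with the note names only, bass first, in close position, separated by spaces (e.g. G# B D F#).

The slash means an applied dominant: we want the dominant of ii. In F major, ii is G minor, and its dominant is built on D.
Building a dominant seventh chord on D gives D-F#-A-C.

D F# A C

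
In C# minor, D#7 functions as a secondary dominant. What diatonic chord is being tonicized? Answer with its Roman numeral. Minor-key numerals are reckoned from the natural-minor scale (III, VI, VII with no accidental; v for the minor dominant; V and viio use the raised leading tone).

V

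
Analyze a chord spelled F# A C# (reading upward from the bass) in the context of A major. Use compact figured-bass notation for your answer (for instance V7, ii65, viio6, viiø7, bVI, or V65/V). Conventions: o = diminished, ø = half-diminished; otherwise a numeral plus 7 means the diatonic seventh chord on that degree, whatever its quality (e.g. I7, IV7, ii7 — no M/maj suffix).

vi

Stacked in thirds the chord is F#-A-C#: a minor triad on F#.
In A major, F# is the submediant; the diatonic minor triad there is vi.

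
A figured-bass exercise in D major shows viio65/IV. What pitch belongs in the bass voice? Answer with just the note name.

The applied chord viio65/IV is rooted on F#: F#-A-C-Eb.
The figure 65 means first inversion — the third is in the bass.

A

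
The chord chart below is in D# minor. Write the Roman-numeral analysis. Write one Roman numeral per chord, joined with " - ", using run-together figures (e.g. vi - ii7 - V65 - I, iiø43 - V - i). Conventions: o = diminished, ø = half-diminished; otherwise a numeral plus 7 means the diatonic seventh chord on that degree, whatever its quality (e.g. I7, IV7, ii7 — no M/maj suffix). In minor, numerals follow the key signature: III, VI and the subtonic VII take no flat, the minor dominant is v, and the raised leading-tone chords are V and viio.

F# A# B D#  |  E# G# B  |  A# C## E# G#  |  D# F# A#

VI43 - iio - V7 - i

F#-A#-B-D# has root B, degree 6 in D# minor, so VI43.
E#-G#-B: root E# is the supertonic; diminished triad there is iio.
A#-C##-E#-G#: dominant seventh chord on A# = scale degree 5 → V7.
D#-F#-A#: minor triad on D# = scale degree 1 → i.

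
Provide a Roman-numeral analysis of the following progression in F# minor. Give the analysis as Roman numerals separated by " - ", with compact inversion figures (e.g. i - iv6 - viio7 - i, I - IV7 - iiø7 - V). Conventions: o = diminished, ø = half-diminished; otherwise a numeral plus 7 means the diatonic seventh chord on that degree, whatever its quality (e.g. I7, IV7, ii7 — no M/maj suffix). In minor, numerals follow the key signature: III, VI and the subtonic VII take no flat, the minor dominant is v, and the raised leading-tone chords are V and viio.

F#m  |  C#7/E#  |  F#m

i - V65 - i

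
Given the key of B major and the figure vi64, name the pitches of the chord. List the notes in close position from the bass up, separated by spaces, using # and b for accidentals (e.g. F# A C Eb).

The numeral's case and figure indicate a minor triad. In B major its root, the submediant, is G#.
That chord is spelled G#-B-D#.
The figured bass 64 indicates second inversion, placing the fifth (D#) in the bass: D#-G#-B.

D# G# B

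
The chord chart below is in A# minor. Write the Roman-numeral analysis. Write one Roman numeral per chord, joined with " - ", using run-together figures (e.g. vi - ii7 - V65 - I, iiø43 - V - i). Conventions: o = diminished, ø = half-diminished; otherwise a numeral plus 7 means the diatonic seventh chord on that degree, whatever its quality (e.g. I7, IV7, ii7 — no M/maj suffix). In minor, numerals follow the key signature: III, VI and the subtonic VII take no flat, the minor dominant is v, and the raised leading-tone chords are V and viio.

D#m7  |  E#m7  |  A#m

D#m7: root D# is the subdominant; minor seventh chord there is iv7.
E#m7 has root E#, degree 5 in A# minor, so v7.
A#m has root A#, degree 1 in A# minor, so i.

iv7 - v7 - i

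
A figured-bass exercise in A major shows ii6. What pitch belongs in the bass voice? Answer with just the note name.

ii in A major has root B; the chord is B-D-F#.
The figure 6 means first inversion — the third is in the bass.

D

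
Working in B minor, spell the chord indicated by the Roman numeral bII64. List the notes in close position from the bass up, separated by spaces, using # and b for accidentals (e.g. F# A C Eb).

Scale degree 2 in B minor is C#; lowering it a half step gives C. bII64 is the Neapolitan chord — a major triad on the lowered second degree.
So the chord is C-E-G, a major triad.
The figured bass 64 indicates second inversion, placing the fifth (G) in the bass: G-C-E.

G C E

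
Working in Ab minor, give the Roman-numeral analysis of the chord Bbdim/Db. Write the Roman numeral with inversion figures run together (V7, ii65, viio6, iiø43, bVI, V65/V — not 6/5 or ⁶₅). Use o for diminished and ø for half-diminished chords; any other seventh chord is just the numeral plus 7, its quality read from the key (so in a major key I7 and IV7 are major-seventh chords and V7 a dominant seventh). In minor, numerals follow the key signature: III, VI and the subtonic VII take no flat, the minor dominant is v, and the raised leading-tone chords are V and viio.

iio6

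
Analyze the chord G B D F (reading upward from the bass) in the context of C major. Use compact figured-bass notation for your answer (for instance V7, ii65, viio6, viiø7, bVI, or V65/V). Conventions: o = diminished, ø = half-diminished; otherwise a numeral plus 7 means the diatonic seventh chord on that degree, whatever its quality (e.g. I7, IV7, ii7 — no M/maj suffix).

V7

The pitches G-B-D-F form a dominant seventh chord rooted on G.
In C major, G is the dominant; the diatonic dominant seventh chord there is V7.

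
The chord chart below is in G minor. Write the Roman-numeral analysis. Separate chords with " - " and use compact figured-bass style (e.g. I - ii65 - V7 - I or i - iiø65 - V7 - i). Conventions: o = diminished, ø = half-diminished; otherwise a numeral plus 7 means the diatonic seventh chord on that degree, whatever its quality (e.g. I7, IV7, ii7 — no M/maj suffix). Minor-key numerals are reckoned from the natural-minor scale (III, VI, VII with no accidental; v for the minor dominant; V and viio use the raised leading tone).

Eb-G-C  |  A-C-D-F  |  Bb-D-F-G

Eb-G-C: root C is the subdominant; minor triad there is iv6.
A-C-D-F has root D, degree 5 in G minor, so v43.
Bb-D-F-G: minor seventh chord on G = scale degree 1 → i65.

iv6 - v43 - i65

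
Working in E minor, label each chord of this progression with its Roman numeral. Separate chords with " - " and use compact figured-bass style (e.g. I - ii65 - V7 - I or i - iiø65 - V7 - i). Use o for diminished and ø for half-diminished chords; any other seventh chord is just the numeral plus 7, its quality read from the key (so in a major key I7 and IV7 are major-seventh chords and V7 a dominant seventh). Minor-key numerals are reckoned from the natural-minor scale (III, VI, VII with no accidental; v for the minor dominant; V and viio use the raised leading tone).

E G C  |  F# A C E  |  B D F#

VI6 - iiø7 - v

E-G-C has root C, degree 6 in E minor, so VI6.
F#-A-C-E: root F# is the supertonic; half-diminished seventh chord there is iiø7.
B-D-F# has root B, degree 5 in E minor, so v.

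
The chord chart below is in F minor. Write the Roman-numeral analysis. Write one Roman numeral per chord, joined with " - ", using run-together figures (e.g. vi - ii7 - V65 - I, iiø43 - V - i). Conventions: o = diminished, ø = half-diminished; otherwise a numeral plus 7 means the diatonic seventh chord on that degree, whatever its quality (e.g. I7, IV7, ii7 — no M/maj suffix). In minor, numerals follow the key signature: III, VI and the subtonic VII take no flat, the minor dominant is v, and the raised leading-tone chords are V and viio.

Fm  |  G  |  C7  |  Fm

Fm: minor triad on F = scale degree 1 → i.
G: a major triad on G, the applied dominant of V → V/V.
C7 has root C, degree 5 in F minor, so V7.
Fm has root F, degree 1 in F minor, so i.

i - V/V - V7 - i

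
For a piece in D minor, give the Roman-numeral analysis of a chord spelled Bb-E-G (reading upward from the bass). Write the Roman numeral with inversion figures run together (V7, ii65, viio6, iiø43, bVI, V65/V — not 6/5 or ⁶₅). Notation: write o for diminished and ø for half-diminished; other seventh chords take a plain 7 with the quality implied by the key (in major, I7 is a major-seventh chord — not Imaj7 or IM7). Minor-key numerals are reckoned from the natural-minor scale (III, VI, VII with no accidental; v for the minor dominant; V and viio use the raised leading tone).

iio64

Stacked in thirds the chord is E-G-Bb: a diminished triad on E.
E is scale degree 2 in D minor, and a diminished triad on that degree is written iio.
With Bb in the bass the chord is in second inversion, so the figured bass is 64.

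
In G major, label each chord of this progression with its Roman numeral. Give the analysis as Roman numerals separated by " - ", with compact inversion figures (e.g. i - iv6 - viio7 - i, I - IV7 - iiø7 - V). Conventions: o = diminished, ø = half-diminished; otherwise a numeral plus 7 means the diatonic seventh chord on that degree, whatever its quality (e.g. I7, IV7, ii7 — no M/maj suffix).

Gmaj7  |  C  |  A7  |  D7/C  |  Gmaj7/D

I7 - IV - V7/V - V42 - I43

Gmaj7 has root G, degree 1 in G major, so I7.
C: major triad on C = scale degree 4 → IV.
A7: a dominant seventh chord on A, the applied dominant of V → V7/V.
D7/C: dominant seventh chord on D = scale degree 5 → V42.
Gmaj7/D: root G is the tonic; major seventh chord there is I43.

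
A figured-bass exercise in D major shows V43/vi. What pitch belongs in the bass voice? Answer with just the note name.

The applied chord V43/vi is rooted on F#: F#-A#-C#-E.
The figure 43 means second inversion — the fifth is in the bass.

C#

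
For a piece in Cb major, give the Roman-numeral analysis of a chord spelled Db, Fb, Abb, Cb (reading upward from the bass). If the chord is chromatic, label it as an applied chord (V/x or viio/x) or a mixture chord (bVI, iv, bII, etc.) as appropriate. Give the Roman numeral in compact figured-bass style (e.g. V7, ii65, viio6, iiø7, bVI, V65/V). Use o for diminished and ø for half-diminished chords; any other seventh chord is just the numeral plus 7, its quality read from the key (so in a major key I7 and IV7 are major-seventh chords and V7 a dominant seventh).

Stacked in thirds the chord is Db-Fb-Abb-Cb: a half-diminished seventh chord on Db.
Db is the second degree of Cb major. This is the half-diminished supertonic seventh, borrowed from the parallel minor.

iiø7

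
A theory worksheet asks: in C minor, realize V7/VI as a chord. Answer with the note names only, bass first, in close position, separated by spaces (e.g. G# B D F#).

V7/VI is a secondary dominant — the dominant seventh of VI. VI in C minor is Ab, so the applied chord's root is Eb, a perfect fifth above.
Building a dominant seventh chord on Eb gives Eb-G-Bb-Db.

Eb G Bb Db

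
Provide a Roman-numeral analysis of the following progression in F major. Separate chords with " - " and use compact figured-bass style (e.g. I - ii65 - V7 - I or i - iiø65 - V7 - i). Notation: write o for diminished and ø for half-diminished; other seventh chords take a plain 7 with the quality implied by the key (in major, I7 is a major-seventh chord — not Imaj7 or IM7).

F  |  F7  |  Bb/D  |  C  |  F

I - V7/IV - IV6 - V - I

F has root F, degree 1 in F major, so I.
F7: a dominant seventh chord on F, the applied dominant of IV → V7/IV.
Bb/D: major triad on Bb = scale degree 4 → IV6.
C: root C is the dominant; major triad there is V.
F has root F, degree 1 in F major, so I.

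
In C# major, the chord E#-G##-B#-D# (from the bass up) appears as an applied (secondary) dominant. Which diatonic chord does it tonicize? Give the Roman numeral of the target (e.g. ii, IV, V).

The chord is a dominant seventh chord on E#.
A dominant resolves down a perfect fifth: E# → A#. In C# major, A# is scale degree 6, i.e. vi.

vi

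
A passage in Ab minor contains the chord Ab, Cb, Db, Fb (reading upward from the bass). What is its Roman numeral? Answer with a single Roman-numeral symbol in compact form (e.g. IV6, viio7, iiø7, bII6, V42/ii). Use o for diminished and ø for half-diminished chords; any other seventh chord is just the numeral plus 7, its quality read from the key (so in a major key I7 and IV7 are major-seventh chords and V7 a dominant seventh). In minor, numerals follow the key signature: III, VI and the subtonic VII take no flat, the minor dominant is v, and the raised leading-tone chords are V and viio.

The pitches Db-Fb-Ab-Cb form a minor seventh chord rooted on Db.
Db is scale degree 4 in Ab minor, and a minor seventh chord on that degree is written iv7.
With Ab in the bass the chord is in second inversion, so the figured bass is 43.

iv43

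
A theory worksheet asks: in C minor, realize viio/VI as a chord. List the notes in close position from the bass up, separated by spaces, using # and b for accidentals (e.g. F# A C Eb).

viio/VI is a secondary leading-tone chord. The target VI is Ab in C minor; the applied chord is rooted a semitone below, on G.
Building a diminished triad on G gives G-Bb-Db.

G Bb Db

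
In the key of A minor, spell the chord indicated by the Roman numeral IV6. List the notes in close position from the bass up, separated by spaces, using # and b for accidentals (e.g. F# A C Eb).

IV6 is the major subdominant, borrowed from the parallel major. In A minor that root is D.
So the chord is D-F#-A, a major triad.
The figured bass 6 indicates first inversion, placing the third (F#) in the bass: F#-A-D.

F# A D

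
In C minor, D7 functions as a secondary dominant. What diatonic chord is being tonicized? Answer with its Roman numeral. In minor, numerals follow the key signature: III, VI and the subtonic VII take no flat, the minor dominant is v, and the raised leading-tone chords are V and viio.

The chord is a dominant seventh chord on D.
A dominant resolves down a perfect fifth: D → G. In C minor, G is scale degree 5, i.e. V.

V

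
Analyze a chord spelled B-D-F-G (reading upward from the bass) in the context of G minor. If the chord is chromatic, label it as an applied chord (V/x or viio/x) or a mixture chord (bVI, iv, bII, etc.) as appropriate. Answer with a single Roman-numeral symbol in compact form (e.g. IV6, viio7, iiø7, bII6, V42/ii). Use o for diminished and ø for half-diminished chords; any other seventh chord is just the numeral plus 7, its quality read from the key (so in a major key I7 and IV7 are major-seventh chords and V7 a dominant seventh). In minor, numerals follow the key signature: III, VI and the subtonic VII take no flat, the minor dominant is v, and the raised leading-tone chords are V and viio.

V65/iv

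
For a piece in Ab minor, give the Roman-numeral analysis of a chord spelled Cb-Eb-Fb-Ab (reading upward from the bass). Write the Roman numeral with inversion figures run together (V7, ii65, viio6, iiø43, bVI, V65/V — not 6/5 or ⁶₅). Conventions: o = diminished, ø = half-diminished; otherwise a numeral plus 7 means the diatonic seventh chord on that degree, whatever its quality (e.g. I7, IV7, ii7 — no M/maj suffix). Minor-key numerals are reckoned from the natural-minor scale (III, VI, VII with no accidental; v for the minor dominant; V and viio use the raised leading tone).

VI43

Stacked in thirds the chord is Fb-Ab-Cb-Eb: a major seventh chord on Fb.
Fb is scale degree 6 in Ab minor, and a major seventh chord on that degree is written VI7.
With Cb in the bass the chord is in second inversion, so the figured bass is 43.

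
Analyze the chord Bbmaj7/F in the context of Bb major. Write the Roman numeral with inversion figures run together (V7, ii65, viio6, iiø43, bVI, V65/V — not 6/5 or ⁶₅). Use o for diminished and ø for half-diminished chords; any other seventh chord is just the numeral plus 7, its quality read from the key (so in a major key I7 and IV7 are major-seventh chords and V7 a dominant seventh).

I43

Stacked in thirds the chord is Bb-D-F-A: a major seventh chord on Bb.
Bb is scale degree 1 in Bb major, and a major seventh chord on that degree is written I7.
With F in the bass the chord is in second inversion, so the figured bass is 43.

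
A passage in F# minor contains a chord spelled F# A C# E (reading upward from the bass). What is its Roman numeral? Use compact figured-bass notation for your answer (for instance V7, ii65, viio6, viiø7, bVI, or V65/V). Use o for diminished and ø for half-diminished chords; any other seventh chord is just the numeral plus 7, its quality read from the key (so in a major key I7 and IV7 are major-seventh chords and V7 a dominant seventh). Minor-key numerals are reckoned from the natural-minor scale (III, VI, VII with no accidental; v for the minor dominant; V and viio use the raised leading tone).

i7

The pitches F#-A-C#-E form a minor seventh chord rooted on F#.
In F# minor, F# is the tonic; the diatonic minor seventh chord there is i7.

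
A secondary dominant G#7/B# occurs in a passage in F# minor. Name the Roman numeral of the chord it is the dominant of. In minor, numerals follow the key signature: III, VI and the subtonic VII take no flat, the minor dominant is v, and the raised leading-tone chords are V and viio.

The chord is a dominant seventh chord on G#.
A dominant resolves down a perfect fifth: G# → C#. In F# minor, C# is scale degree 5, i.e. V.

V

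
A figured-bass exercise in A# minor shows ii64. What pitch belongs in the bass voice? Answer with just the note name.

F##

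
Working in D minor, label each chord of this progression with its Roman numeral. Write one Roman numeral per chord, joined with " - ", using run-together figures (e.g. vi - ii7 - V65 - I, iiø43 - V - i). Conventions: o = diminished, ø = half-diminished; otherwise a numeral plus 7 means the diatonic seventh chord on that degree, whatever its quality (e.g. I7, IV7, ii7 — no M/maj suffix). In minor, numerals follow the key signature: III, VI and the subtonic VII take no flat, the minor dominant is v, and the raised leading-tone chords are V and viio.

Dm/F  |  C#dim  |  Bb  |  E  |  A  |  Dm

i6 - viio - VI - V/V - V - i

Dm/F: root D is the tonic; minor triad there is i6.
C#dim: root C# is the leading tone; diminished triad there is viio.
Bb has root Bb, degree 6 in D minor, so VI.
E: chromatic; E is V of V, so V/V.
A: major triad on A = scale degree 5 → V.
Dm has root D, degree 1 in D minor, so i.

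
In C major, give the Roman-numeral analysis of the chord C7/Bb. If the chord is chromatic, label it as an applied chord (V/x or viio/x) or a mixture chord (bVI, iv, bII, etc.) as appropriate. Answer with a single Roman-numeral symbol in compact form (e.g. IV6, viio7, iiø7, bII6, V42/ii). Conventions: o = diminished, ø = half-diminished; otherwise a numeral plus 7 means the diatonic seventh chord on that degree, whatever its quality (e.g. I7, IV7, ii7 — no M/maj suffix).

V42/IV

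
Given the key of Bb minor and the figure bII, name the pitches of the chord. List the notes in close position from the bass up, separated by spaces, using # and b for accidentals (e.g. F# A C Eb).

Cb Eb Gb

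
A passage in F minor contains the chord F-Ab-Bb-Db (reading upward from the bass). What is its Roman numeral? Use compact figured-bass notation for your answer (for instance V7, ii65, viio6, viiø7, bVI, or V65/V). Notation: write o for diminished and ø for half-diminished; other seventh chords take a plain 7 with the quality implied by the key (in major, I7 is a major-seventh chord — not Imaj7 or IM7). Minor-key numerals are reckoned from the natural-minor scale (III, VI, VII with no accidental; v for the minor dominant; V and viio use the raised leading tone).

The pitches Bb-Db-F-Ab form a minor seventh chord rooted on Bb.
In F minor, Bb is the subdominant; the diatonic minor seventh chord there is iv7.
With F in the bass the chord is in second inversion, so the figured bass is 43.

iv43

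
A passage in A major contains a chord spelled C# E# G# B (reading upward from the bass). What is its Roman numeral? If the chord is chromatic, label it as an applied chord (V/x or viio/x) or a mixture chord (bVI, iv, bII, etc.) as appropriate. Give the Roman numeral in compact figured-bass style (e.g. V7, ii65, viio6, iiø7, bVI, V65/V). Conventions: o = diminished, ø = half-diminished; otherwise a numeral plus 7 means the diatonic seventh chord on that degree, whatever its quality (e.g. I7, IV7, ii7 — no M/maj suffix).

V7/vi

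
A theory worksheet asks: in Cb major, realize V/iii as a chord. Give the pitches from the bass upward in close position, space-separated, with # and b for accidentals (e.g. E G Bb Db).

The slash means an applied dominant: we want the dominant of iii. In Cb major, iii is Eb minor, and its dominant is built on Bb.
Building a major triad on Bb gives Bb-D-F.

Bb D F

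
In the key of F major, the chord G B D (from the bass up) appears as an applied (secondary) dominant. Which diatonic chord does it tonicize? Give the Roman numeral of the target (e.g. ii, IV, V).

V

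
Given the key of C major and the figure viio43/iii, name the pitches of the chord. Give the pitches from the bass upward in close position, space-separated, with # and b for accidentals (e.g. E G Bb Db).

The slash marks an applied leading-tone chord: viio of iii. In C major, iii is E, so the leading tone to it is D#, a half step below.
Building a fully diminished seventh chord on D# gives D#-F#-A-C.
With the 43 figure the chord is in second inversion; from the bass A upward in close position it reads A-C-D#-F#.

A C D# F#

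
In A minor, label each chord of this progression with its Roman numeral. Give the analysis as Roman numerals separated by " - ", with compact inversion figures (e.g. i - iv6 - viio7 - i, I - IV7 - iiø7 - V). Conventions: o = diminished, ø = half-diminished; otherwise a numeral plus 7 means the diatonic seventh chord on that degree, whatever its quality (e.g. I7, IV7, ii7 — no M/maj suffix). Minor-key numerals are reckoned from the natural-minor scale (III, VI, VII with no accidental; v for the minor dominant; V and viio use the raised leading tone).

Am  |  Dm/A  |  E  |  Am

Am has root A, degree 1 in A minor, so i.
Dm/A has root D, degree 4 in A minor, so iv64.
E: root E is the dominant; major triad there is V.
Am: root A is the tonic; minor triad there is i.

i - iv64 - V - i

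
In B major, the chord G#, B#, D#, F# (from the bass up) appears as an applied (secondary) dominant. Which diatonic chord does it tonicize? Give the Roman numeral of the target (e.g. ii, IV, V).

The chord is a dominant seventh chord on G#.
A dominant resolves down a perfect fifth: G# → C#. In B major, C# is scale degree 2, i.e. ii.

ii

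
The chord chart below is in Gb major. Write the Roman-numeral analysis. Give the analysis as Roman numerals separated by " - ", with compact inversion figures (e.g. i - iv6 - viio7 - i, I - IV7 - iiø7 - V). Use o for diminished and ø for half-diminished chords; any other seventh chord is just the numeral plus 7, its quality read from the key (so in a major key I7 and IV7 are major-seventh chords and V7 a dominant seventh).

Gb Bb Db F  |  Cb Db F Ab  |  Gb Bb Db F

I7 - V42 - I7

Gb-Bb-Db-F: root Gb is the tonic; major seventh chord there is I7.
Cb-Db-F-Ab: dominant seventh chord on Db = scale degree 5 → V42.
Gb-Bb-Db-F has root Gb, degree 1 in Gb major, so I7.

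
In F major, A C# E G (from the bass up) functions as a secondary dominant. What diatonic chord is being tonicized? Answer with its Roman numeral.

The chord is a dominant seventh chord on A.
A dominant resolves down a perfect fifth: A → D. In F major, D is scale degree 6, i.e. vi.

vi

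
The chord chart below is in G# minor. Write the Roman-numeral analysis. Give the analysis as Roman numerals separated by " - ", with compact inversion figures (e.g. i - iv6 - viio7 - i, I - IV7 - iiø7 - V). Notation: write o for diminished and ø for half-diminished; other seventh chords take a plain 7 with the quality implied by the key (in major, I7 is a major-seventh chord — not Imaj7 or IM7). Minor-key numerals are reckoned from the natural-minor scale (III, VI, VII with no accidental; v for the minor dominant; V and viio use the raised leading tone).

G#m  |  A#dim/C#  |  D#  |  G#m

G#m: root G# is the tonic; minor triad there is i.
A#dim/C# has root A#, degree 2 in G# minor, so iio6.
D#: root D# is the dominant; major triad there is V.
G#m has root G#, degree 1 in G# minor, so i.

i - iio6 - V - i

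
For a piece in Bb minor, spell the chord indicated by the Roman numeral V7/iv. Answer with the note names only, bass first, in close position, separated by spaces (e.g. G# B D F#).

Bb D F Ab

The slash means an applied dominant: we want the dominant of iv. In Bb minor, iv is Eb minor, and its dominant is built on Bb.
Building a dominant seventh chord on Bb gives Bb-D-F-Ab.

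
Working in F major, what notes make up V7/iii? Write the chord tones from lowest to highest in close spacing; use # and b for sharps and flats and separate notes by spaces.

The slash means an applied dominant: we want the dominant of iii. In F major, iii is A minor, and its dominant is built on E.
Building a dominant seventh chord on E gives E-G#-B-D.

E G# B D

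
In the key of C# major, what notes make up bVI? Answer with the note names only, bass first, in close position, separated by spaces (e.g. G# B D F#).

A C# E

Scale degree 6 in C# major is A#; lowering it a half step gives A. bVI is a major triad on the lowered sixth degree, borrowed from the parallel minor.
So the chord is A-C#-E, a major triad.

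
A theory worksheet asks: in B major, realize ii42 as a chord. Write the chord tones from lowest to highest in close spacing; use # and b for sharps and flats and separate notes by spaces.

In B major, the second degree is C#, and the diatonic chord built there is a minor seventh chord.
Stacking thirds from C# gives C#-E-G#-B.
With the 42 figure the chord is in third inversion; from the bass B upward in close position it reads B-C#-E-G#.

B C# E G#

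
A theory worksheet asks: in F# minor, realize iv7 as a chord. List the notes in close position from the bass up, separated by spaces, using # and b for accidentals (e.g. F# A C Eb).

In F# minor, scale degree 4 is B, and the diatonic chord built there is a minor seventh chord.
That chord is spelled B-D-F#-A.

B D F# A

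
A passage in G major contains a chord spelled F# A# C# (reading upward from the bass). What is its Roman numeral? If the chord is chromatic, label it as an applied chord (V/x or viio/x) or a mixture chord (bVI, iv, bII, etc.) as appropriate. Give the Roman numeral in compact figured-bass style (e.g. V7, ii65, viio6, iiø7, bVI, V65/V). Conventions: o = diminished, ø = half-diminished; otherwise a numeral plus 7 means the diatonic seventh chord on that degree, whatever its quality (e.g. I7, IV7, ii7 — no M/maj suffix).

V/iii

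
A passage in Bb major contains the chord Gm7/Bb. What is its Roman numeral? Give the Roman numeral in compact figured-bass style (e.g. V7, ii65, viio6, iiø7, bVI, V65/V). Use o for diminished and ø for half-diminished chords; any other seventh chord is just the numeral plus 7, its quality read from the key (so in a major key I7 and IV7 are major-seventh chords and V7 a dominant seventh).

vi65

Stacked in thirds the chord is G-Bb-D-F: a minor seventh chord on G.
G is scale degree 6 in Bb major, and a minor seventh chord on that degree is written vi7.
With Bb in the bass the chord is in first inversion, so the figured bass is 65.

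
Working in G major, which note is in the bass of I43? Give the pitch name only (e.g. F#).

D

I in G major has root G; the chord is G-B-D-F#.
The figure 43 means second inversion — the fifth is in the bass.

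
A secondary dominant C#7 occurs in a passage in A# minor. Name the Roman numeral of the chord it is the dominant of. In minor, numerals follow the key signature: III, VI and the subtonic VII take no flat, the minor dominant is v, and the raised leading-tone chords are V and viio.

The chord is a dominant seventh chord on C#.
A dominant resolves down a perfect fifth: C# → F#. In A# minor, F# is scale degree 6, i.e. VI.

VI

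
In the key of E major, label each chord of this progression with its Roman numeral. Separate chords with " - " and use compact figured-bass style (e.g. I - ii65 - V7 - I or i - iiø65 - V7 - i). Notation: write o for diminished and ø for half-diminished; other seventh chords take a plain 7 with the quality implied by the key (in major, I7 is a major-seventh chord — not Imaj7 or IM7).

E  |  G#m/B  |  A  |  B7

I - iii6 - IV - V7

E has root E, degree 1 in E major, so I.
G#m/B: root G# is the mediant; minor triad there is iii6.
A: major triad on A = scale degree 4 → IV.
B7: root B is the dominant; dominant seventh chord there is V7.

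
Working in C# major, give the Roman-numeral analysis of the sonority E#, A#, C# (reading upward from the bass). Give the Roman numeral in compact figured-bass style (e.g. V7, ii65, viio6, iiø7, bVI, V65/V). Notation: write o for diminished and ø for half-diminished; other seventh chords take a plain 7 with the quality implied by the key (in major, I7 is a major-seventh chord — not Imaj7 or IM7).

vi64

Stacked in thirds the chord is A#-C#-E#: a minor triad on A#.
In C# major, A# is the submediant; the diatonic minor triad there is vi.
With E# in the bass the chord is in second inversion, so the figured bass is 64.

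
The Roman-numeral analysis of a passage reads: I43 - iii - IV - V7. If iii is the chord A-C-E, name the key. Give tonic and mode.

F major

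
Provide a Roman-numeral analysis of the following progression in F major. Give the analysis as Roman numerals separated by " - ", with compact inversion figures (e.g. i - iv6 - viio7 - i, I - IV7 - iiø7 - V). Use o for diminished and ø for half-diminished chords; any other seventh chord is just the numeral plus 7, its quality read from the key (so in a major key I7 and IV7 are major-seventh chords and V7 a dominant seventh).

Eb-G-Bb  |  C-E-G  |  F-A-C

Eb-G-Bb: major triad on Eb — chromatic; bVII (borrowed from the parallel minor).
C-E-G has root C, degree 5 in F major, so V.
F-A-C has root F, degree 1 in F major, so I.

bVII - V - I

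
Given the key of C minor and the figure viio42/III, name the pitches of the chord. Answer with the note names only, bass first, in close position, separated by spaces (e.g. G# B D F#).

viio42/III is a secondary leading-tone chord. The target III is Eb in C minor; the applied chord is rooted a semitone below, on D.
Building a fully diminished seventh chord on D gives D-F-Ab-Cb.
The figured bass 42 indicates third inversion, placing the seventh (Cb) in the bass: Cb-D-F-Ab.

Cb D F Ab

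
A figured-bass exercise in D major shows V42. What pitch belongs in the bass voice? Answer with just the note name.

V in D major has root A; the chord is A-C#-E-G.
The figure 42 means third inversion — the seventh is in the bass.

G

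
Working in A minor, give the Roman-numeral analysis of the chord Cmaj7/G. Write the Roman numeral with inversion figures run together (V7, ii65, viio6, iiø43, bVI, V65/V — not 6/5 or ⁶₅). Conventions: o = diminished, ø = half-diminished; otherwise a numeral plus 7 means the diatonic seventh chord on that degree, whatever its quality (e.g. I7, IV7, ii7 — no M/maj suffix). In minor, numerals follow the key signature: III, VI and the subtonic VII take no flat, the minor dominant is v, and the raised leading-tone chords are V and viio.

Stacked in thirds the chord is C-E-G-B: a major seventh chord on C.
C is scale degree 3 in A minor, and a major seventh chord on that degree is written III7.
With G in the bass the chord is in second inversion, so the figured bass is 43.

III43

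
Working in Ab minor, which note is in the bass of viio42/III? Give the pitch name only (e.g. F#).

The applied chord viio42/III is rooted on Bb: Bb-Db-Fb-Abb.
The figure 42 means third inversion — the seventh is in the bass.

Abb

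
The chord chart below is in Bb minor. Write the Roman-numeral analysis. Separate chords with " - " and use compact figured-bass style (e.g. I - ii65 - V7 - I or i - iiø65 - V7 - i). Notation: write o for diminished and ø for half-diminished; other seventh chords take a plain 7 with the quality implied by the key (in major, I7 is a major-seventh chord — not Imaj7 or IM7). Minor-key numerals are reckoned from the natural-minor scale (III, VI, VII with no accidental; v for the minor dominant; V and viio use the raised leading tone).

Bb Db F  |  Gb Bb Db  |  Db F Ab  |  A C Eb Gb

i - VI - III - viio7

Bb-Db-F: minor triad on Bb = scale degree 1 → i.
Gb-Bb-Db: root Gb is the submediant; major triad there is VI.
Db-F-Ab has root Db, degree 3 in Bb minor, so III.
A-C-Eb-Gb has root A, degree 7 in Bb minor, so viio7.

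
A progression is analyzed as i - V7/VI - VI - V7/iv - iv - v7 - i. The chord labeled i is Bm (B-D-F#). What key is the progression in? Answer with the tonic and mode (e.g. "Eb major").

B minor

i is given as B-D-F# — a minor triad with root B.
If B is scale degree 1 and the mode makes that degree carry a minor triad, the tonic is B and the mode is minor.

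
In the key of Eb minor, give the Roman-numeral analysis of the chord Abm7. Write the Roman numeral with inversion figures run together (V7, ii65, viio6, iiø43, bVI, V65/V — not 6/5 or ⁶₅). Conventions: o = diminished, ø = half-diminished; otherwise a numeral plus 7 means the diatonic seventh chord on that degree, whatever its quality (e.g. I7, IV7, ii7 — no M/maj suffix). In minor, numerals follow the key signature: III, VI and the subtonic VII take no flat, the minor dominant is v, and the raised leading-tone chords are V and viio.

iv7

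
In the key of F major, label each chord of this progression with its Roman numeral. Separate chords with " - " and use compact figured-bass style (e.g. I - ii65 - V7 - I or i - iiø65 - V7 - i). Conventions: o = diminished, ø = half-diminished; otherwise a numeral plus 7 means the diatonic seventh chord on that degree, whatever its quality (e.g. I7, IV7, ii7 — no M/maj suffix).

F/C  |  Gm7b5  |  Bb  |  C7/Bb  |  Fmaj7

I64 - iiø7 - IV - V42 - I7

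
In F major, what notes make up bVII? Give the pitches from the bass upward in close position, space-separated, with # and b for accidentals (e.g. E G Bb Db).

Eb G Bb

bVII is a major triad on the lowered seventh degree (the subtonic), borrowed from the parallel minor. In F major that root is Eb.
So the chord is Eb-G-Bb, a major triad.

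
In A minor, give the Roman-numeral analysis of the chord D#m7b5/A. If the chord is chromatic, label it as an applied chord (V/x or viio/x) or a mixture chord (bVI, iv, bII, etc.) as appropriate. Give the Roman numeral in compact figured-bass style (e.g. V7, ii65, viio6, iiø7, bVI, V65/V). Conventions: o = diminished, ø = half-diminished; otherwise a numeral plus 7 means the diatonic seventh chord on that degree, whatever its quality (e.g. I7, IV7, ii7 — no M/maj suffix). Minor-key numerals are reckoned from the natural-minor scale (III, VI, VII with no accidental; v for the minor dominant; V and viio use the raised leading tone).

viiø43/V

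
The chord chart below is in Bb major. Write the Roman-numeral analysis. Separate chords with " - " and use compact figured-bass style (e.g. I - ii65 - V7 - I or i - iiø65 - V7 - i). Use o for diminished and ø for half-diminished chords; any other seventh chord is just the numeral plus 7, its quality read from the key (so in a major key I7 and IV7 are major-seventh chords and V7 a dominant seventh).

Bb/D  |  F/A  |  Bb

Bb/D has root Bb, degree 1 in Bb major, so I6.
F/A: major triad on F = scale degree 5 → V6.
Bb: root Bb is the tonic; major triad there is I.

I6 - V6 - I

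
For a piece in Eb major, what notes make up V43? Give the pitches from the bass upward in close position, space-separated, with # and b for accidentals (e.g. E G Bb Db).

The numeral's case and figure indicate a dominant seventh chord. In Eb major its root, the dominant, is Bb.
That chord is spelled Bb-D-F-Ab.
With the 43 figure the chord is in second inversion; from the bass F upward in close position it reads F-Ab-Bb-D.

F Ab Bb D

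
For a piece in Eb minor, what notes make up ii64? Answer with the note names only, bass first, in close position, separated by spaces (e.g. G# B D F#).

C F Ab

ii64 is the minor supertonic, borrowed from the parallel major (the Dorian ii). In Eb minor that root is F.
So the chord is F-Ab-C.
The figured bass 64 indicates second inversion, placing the fifth (C) in the bass: C-F-Ab.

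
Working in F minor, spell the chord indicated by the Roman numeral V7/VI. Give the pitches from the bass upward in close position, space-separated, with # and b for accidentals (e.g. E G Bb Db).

Ab C Eb Gb

The slash means an applied dominant: we want the dominant of VI. In F minor, VI is Db major, and its dominant is built on Ab.
Building a dominant seventh chord on Ab gives Ab-C-Eb-Gb.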